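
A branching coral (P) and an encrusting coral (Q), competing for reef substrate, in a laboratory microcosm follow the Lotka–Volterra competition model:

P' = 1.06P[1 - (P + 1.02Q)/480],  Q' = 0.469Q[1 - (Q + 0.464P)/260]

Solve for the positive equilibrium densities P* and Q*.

P* ≈ 408, Q* ≈ 70.8

Setting both brackets to zero gives the nullclines P + 1.02Q = 480 and 0.464P + Q = 260.
Substituting Q = 260 - 0.464P into the first: P(1 - 1.02·0.464) = 480 - 1.02·260.
So P* = 215/0.527 = 408, and then Q* = 260 - 0.464·408 = 70.8.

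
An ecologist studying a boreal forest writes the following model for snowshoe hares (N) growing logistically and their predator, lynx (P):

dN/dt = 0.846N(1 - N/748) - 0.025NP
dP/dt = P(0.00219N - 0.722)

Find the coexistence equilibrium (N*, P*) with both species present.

N* ≈ 330, P* ≈ 18.9

From dP/dt = 0 with P > 0: 0.00219N* = 0.722, so N* = 330.
Substitute into dN/dt = 0: 0.846(1 - 330/748) = 0.025P*.
The bracket is 0.559, giving P* = 0.473/0.025 = 18.9.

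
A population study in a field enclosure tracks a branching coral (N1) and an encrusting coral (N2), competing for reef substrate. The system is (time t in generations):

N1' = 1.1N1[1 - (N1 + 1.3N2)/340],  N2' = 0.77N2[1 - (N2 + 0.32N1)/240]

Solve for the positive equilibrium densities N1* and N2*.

Setting both brackets to zero gives the nullclines N1 + 1.3N2 = 340 and 0.32N1 + N2 = 240.
Substituting N2 = 240 - 0.32N1 into the first: N1(1 - 1.3·0.32) = 340 - 1.3·240.
So N1* = 28/0.584 = 47.9, and then N2* = 240 - 0.32·47.9 = 225.

N1* ≈ 47.9, N2* ≈ 225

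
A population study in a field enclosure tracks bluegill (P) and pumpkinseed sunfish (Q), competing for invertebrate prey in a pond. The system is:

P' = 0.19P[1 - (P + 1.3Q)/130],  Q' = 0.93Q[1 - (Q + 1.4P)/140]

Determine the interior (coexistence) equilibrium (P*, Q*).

P* ≈ 63.4, Q* ≈ 51.2

Setting both brackets to zero gives the nullclines P + 1.3Q = 130 and 1.4P + Q = 140.
Substituting Q = 140 - 1.4P into the first: P(1 - 1.3·1.4) = 130 - 1.3·140.
So P* = -52/-0.82 = 63.4, and then Q* = 140 - 1.4·63.4 = 51.2.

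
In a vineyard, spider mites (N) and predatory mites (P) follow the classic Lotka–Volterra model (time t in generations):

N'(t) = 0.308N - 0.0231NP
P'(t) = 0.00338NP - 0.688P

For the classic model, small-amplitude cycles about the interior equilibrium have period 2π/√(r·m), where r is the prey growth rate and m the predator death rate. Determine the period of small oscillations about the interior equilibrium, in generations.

Here r = 0.308 and m = 0.688, so r·m = 0.212.
ω = √0.212 = 0.46 per generation, hence T = 2π/ω ≈ 13.6 generations.

T ≈ 13.6 generations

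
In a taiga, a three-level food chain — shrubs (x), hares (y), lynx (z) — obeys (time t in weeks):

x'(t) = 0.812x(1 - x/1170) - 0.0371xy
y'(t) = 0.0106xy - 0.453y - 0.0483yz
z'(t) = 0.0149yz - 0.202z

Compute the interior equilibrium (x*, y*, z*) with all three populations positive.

From dz/dt = 0: 0.0149y* = 0.202, so y* = 13.6.
From dx/dt = 0: 0.812(1 - x*/1170) = 0.0371·13.6, giving x* = 1170·(1 - 0.619) = 445.
From dy/dt = 0: 0.0106·445 - 0.453 = 0.0483z*, so z* = 4.27/0.0483 = 88.3.

x* ≈ 445, y* ≈ 13.6, z* ≈ 88.3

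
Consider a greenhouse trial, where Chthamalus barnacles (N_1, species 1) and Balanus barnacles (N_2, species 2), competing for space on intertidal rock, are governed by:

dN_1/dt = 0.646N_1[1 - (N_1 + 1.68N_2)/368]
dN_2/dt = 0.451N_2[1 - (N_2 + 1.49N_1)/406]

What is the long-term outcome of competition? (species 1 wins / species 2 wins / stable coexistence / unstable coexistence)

Compare the nullcline intercepts: K1/α12 = 368/1.68 = 219 < K2 = 406; K2/α21 = 406/1.49 = 272 < K1 = 368.
Since both are reversed, neither can invade when rare; the interior point is a saddle.

unstable coexistence (outcome depends on initial conditions)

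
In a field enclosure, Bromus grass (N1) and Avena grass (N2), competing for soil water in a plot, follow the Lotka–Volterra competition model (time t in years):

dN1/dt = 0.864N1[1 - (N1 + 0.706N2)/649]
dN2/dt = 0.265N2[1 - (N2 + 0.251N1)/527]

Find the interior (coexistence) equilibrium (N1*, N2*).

Setting both brackets to zero gives the nullclines N1 + 0.706N2 = 649 and 0.251N1 + N2 = 527.
Substituting N2 = 527 - 0.251N1 into the first: N1(1 - 0.706·0.251) = 649 - 0.706·527.
So N1* = 277/0.823 = 337, and then N2* = 527 - 0.251·337 = 443.

N1* ≈ 337, N2* ≈ 443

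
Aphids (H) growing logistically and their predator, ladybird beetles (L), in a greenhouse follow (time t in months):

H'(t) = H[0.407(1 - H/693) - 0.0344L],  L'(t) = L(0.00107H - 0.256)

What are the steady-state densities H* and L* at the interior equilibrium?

H* ≈ 239, L* ≈ 7.75

From dL/dt = 0 with L > 0: 0.00107H* = 0.256, so H* = 239.
Substitute into dH/dt = 0: 0.407(1 - 239/693) = 0.0344L*.
The bracket is 0.655, giving L* = 0.266/0.0344 = 7.75.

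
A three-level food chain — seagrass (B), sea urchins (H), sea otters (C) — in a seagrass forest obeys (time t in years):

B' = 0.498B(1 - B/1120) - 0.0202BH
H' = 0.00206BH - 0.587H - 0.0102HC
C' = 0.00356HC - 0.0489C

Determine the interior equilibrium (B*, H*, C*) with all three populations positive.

From dC/dt = 0: 0.00356H* = 0.0489, so H* = 13.7.
From dB/dt = 0: 0.498(1 - B*/1120) = 0.0202·13.7, giving B* = 1120·(1 - 0.557) = 496.
From dH/dt = 0: 0.00206·496 - 0.587 = 0.0102C*, so C* = 0.435/0.0102 = 42.6.

B* ≈ 496, H* ≈ 13.7, C* ≈ 42.6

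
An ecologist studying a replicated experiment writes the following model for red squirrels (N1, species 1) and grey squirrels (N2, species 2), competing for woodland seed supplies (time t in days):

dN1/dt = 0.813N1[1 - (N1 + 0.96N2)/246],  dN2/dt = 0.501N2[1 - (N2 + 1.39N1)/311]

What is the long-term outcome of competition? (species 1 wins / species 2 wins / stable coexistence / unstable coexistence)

unstable coexistence (outcome depends on initial conditions)

Compare the nullcline intercepts: K1/α12 = 246/0.96 = 256 < K2 = 311; K2/α21 = 311/1.39 = 224 < K1 = 246.
Since both are reversed, neither can invade when rare; the interior point is a saddle.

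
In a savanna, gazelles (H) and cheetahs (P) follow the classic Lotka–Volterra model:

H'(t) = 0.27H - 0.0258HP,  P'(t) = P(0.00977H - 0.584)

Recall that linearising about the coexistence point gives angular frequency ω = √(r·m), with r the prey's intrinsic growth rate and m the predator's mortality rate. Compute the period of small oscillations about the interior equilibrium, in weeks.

Here r = 0.27 and m = 0.584, so r·m = 0.158.
ω = √0.158 = 0.397 per week, hence T = 2π/ω ≈ 15.8 weeks.

T ≈ 15.8 weeks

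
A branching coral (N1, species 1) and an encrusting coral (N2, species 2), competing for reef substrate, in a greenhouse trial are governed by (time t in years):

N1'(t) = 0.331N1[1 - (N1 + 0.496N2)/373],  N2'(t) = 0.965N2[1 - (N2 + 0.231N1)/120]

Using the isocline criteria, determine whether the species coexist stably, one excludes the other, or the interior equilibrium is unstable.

stable coexistence

Compare the nullcline intercepts: K1/α12 = 373/0.496 = 752 > K2 = 120; K2/α21 = 120/0.231 = 519 > K1 = 373.
Since both inequalities hold, each species can invade when rare, so the interior equilibrium is stable.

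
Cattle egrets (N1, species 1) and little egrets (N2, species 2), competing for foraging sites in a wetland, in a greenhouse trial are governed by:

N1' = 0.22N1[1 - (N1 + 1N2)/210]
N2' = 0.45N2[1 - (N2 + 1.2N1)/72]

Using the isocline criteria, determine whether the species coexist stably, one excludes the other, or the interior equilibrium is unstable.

Compare the nullcline intercepts: K1/α12 = 210/1 = 210 > K2 = 72; K2/α21 = 72/1.2 = 60 < K1 = 210.
Since the inequalities point opposite ways, species 1 can invade but species 2 cannot.

species 1 excludes species 2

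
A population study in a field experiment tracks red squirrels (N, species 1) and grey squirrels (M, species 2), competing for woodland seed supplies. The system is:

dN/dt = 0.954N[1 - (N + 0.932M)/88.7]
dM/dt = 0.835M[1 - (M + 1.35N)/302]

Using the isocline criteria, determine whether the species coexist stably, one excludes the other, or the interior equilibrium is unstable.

Compare the nullcline intercepts: K1/α12 = 88.7/0.932 = 95.2 < K2 = 302; K2/α21 = 302/1.35 = 224 > K1 = 88.7.
Since the inequalities point opposite ways, species 2 can invade but species 1 cannot.

species 2 excludes species 1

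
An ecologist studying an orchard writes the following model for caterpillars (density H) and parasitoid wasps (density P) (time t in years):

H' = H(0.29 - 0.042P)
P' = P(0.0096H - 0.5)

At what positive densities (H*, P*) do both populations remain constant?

Set dP/dt = 0 with P > 0: 0.0096H - 0.5 = 0, so H* = 0.5/0.0096 = 52.1.
Set dH/dt = 0 with H > 0: 0.29 - 0.042P = 0, so P* = 0.29/0.042 = 6.9.

H* ≈ 52.1, P* ≈ 6.9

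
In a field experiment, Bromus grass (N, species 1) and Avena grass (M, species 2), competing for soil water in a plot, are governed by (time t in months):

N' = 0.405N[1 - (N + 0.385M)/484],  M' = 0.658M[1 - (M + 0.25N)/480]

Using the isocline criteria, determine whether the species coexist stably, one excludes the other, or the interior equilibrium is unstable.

Compare the nullcline intercepts: K1/α12 = 484/0.385 = 1260 > K2 = 480; K2/α21 = 480/0.25 = 1920 > K1 = 484.
Since both inequalities hold, each species can invade when rare, so the interior equilibrium is stable.

stable coexistence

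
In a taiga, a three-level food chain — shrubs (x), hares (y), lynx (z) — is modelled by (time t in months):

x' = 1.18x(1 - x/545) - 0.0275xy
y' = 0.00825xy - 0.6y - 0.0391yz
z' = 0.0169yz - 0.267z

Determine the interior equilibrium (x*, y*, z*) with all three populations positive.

From dz/dt = 0: 0.0169y* = 0.267, so y* = 15.8.
From dx/dt = 0: 1.18(1 - x*/545) = 0.0275·15.8, giving x* = 545·(1 - 0.368) = 344.
From dy/dt = 0: 0.00825·344 - 0.6 = 0.0391z*, so z* = 2.24/0.0391 = 57.3.

x* ≈ 344, y* ≈ 15.8, z* ≈ 57.3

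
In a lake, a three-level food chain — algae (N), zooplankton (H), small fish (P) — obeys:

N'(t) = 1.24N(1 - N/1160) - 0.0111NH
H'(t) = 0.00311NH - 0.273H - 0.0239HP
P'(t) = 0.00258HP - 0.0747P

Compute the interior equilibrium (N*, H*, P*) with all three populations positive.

N* ≈ 859, H* ≈ 29, P* ≈ 100

From dP/dt = 0: 0.00258H* = 0.0747, so H* = 29.
From dN/dt = 0: 1.24(1 - N*/1160) = 0.0111·29, giving N* = 1160·(1 - 0.259) = 859.
From dH/dt = 0: 0.00311·859 - 0.273 = 0.0239P*, so P* = 2.4/0.0239 = 100.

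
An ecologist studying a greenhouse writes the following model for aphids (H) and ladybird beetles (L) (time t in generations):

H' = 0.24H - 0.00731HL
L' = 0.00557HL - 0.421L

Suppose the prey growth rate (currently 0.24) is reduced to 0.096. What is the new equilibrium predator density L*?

L* ≈ 13.1

At the interior fixed point, setting dH/dt = 0 with H > 0 fixes L* = (prey growth rate)/(HL coefficient) — independent of the other coefficients.
With the change, L* = 0.096/0.00731 = 13.1; it falls from 32.8.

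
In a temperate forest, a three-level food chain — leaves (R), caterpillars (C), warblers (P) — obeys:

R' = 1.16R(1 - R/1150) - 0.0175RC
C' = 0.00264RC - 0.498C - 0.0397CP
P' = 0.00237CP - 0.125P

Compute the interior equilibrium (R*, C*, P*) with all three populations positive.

From dP/dt = 0: 0.00237C* = 0.125, so C* = 52.7.
From dR/dt = 0: 1.16(1 - R*/1150) = 0.0175·52.7, giving R* = 1150·(1 - 0.796) = 235.
From dC/dt = 0: 0.00264·235 - 0.498 = 0.0397P*, so P* = 0.122/0.0397 = 3.08.

R* ≈ 235, C* ≈ 52.7, P* ≈ 3.08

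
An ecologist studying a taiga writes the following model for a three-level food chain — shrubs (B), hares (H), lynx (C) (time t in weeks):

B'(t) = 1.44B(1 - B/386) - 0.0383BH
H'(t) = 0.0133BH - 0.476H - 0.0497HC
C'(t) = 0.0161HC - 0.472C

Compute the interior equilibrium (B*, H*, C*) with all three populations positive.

From dC/dt = 0: 0.0161H* = 0.472, so H* = 29.3.
From dB/dt = 0: 1.44(1 - B*/386) = 0.0383·29.3, giving B* = 386·(1 - 0.78) = 85.
From dH/dt = 0: 0.0133·85 - 0.476 = 0.0497C*, so C* = 0.655/0.0497 = 13.2.

B* ≈ 85, H* ≈ 29.3, C* ≈ 13.2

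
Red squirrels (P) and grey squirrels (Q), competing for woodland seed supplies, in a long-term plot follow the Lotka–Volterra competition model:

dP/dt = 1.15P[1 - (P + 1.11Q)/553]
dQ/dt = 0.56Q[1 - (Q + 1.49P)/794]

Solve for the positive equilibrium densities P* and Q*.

Setting both brackets to zero gives the nullclines P + 1.11Q = 553 and 1.49P + Q = 794.
Substituting Q = 794 - 1.49P into the first: P(1 - 1.11·1.49) = 553 - 1.11·794.
So P* = -328/-0.654 = 502, and then Q* = 794 - 1.49·502 = 45.8.

P* ≈ 502, Q* ≈ 45.8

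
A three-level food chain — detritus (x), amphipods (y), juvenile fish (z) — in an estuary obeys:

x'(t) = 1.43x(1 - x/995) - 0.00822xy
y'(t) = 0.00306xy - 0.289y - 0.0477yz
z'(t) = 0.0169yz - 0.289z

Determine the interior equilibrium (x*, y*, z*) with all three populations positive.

From dz/dt = 0: 0.0169y* = 0.289, so y* = 17.1.
From dx/dt = 0: 1.43(1 - x*/995) = 0.00822·17.1, giving x* = 995·(1 - 0.0983) = 897.
From dy/dt = 0: 0.00306·897 - 0.289 = 0.0477z*, so z* = 2.46/0.0477 = 51.5.

x* ≈ 897, y* ≈ 17.1, z* ≈ 51.5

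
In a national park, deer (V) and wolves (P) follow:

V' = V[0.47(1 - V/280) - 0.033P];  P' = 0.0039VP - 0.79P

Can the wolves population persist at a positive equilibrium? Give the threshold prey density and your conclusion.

The predator equation gives dP/dt > 0 only when V > 0.79/0.0039 = 203.
Without the predator, V → K = 280. Since 280 > 203, the predator can invade and persist.

Threshold V = 203; K > 203, so yes, the predator persists.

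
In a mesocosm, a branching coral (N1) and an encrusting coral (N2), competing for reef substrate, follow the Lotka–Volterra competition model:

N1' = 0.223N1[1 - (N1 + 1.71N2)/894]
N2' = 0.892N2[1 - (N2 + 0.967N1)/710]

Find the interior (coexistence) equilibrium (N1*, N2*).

Setting both brackets to zero gives the nullclines N1 + 1.71N2 = 894 and 0.967N1 + N2 = 710.
Substituting N2 = 710 - 0.967N1 into the first: N1(1 - 1.71·0.967) = 894 - 1.71·710.
So N1* = -320/-0.654 = 490, and then N2* = 710 - 0.967·490 = 236.

N1* ≈ 490, N2* ≈ 236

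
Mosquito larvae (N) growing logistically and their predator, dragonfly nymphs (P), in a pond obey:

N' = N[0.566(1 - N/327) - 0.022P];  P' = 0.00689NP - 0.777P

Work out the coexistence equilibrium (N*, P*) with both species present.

N* ≈ 113, P* ≈ 16.9

From dP/dt = 0 with P > 0: 0.00689N* = 0.777, so N* = 113.
Substitute into dN/dt = 0: 0.566(1 - 113/327) = 0.022P*.
The bracket is 0.655, giving P* = 0.371/0.022 = 16.9.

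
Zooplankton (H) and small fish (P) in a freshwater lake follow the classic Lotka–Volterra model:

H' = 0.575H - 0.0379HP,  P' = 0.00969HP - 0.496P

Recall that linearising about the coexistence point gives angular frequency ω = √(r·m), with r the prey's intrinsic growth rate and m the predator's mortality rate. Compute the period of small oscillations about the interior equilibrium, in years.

T ≈ 11.8 years

Here r = 0.575 and m = 0.496, so r·m = 0.285.
ω = √0.285 = 0.534 per year, hence T = 2π/ω ≈ 11.8 years.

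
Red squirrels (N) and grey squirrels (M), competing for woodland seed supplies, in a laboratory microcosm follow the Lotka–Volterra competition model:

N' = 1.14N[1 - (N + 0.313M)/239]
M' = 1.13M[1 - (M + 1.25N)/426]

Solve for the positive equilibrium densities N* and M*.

N* ≈ 174, M* ≈ 209

Setting both brackets to zero gives the nullclines N + 0.313M = 239 and 1.25N + M = 426.
Substituting M = 426 - 1.25N into the first: N(1 - 0.313·1.25) = 239 - 0.313·426.
So N* = 106/0.609 = 174, and then M* = 426 - 1.25·174 = 209.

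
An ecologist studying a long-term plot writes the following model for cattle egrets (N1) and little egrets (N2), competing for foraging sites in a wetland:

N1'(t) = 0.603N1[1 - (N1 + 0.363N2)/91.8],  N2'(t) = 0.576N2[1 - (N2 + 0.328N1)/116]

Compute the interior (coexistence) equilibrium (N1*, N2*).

N1* ≈ 56.4, N2* ≈ 97.5

Setting both brackets to zero gives the nullclines N1 + 0.363N2 = 91.8 and 0.328N1 + N2 = 116.
Substituting N2 = 116 - 0.328N1 into the first: N1(1 - 0.363·0.328) = 91.8 - 0.363·116.
So N1* = 49.7/0.881 = 56.4, and then N2* = 116 - 0.328·56.4 = 97.5.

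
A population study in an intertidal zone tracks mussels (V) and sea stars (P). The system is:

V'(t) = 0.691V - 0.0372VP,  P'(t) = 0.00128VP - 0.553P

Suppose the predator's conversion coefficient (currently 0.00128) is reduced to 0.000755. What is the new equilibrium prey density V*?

At the interior fixed point, setting dP/dt = 0 with P > 0 fixes V* = (predator death rate)/(VP coefficient) — independent of the other coefficients.
With the change, V* = 0.553/0.000755 = 732; it rises from 432.

V* ≈ 732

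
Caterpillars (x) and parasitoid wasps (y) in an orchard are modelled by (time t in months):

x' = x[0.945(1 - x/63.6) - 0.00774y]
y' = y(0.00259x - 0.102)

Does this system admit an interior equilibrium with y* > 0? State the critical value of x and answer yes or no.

Threshold x = 39.4; K > 39.4, so yes, the predator persists.

The predator equation gives dy/dt > 0 only when x > 0.102/0.00259 = 39.4.
Without the predator, x → K = 63.6. Since 63.6 > 39.4, the predator can invade and persist.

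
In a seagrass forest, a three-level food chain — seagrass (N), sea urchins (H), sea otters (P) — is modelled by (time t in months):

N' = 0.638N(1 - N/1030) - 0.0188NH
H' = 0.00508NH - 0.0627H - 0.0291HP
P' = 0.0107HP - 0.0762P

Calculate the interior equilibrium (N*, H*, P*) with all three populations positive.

N* ≈ 814, H* ≈ 7.12, P* ≈ 140

From dP/dt = 0: 0.0107H* = 0.0762, so H* = 7.12.
From dN/dt = 0: 0.638(1 - N*/1030) = 0.0188·7.12, giving N* = 1030·(1 - 0.21) = 814.
From dH/dt = 0: 0.00508·814 - 0.0627 = 0.0291P*, so P* = 4.07/0.0291 = 140.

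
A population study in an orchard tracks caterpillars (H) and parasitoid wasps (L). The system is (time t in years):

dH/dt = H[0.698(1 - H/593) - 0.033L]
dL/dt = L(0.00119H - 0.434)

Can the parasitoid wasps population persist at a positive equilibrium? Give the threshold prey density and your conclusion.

The predator equation gives dL/dt > 0 only when H > 0.434/0.00119 = 365.
Without the predator, H → K = 593. Since 593 > 365, the predator can invade and persist.

Threshold H = 365; K > 365, so yes, the predator persists.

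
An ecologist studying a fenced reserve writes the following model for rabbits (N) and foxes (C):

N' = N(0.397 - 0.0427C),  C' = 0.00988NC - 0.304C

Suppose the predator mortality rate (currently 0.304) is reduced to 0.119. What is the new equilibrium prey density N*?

N* ≈ 12

At the interior fixed point, setting dC/dt = 0 with C > 0 fixes N* = (predator death rate)/(NC coefficient) — independent of the other coefficients.
With the change, N* = 0.119/0.00988 = 12; it falls from 30.8.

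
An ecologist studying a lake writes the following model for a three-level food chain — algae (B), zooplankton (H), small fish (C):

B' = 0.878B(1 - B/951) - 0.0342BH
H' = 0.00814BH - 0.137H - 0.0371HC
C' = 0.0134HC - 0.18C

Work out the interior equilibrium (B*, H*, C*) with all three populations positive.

From dC/dt = 0: 0.0134H* = 0.18, so H* = 13.4.
From dB/dt = 0: 0.878(1 - B*/951) = 0.0342·13.4, giving B* = 951·(1 - 0.523) = 453.
From dH/dt = 0: 0.00814·453 - 0.137 = 0.0371C*, so C* = 3.55/0.0371 = 95.8.

B* ≈ 453, H* ≈ 13.4, C* ≈ 95.8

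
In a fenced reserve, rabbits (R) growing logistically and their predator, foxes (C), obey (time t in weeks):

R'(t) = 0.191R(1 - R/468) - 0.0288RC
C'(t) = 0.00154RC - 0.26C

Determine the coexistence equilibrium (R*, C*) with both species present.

R* ≈ 169, C* ≈ 4.24

From dC/dt = 0 with C > 0: 0.00154R* = 0.26, so R* = 169.
Substitute into dR/dt = 0: 0.191(1 - 169/468) = 0.0288C*.
The bracket is 0.639, giving C* = 0.122/0.0288 = 4.24.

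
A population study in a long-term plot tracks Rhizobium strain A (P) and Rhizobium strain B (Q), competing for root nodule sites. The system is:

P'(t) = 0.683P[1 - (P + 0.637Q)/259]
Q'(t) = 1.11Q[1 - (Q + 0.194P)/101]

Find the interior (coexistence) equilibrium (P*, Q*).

Setting both brackets to zero gives the nullclines P + 0.637Q = 259 and 0.194P + Q = 101.
Substituting Q = 101 - 0.194P into the first: P(1 - 0.637·0.194) = 259 - 0.637·101.
So P* = 195/0.876 = 222, and then Q* = 101 - 0.194·222 = 57.9.

P* ≈ 222, Q* ≈ 57.9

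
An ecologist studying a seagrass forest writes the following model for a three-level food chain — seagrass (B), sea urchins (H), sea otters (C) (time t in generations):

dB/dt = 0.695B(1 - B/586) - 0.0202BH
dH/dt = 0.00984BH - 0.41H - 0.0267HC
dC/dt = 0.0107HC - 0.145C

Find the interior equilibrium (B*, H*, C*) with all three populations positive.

From dC/dt = 0: 0.0107H* = 0.145, so H* = 13.6.
From dB/dt = 0: 0.695(1 - B*/586) = 0.0202·13.6, giving B* = 586·(1 - 0.394) = 355.
From dH/dt = 0: 0.00984·355 - 0.41 = 0.0267C*, so C* = 3.09/0.0267 = 116.

B* ≈ 355, H* ≈ 13.6, C* ≈ 116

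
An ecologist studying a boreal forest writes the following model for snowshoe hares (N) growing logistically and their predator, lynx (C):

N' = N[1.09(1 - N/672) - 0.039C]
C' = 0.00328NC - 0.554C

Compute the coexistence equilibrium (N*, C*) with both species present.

From dC/dt = 0 with C > 0: 0.00328N* = 0.554, so N* = 169.
Substitute into dN/dt = 0: 1.09(1 - 169/672) = 0.039C*.
The bracket is 0.749, giving C* = 0.816/0.039 = 20.9.

N* ≈ 169, C* ≈ 20.9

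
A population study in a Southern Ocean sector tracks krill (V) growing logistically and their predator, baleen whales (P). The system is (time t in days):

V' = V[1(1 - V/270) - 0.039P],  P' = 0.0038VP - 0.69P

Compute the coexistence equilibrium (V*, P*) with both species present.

From dP/dt = 0 with P > 0: 0.0038V* = 0.69, so V* = 182.
Substitute into dV/dt = 0: 1(1 - 182/270) = 0.039P*.
The bracket is 0.327, giving P* = 0.327/0.039 = 8.4.

V* ≈ 182, P* ≈ 8.4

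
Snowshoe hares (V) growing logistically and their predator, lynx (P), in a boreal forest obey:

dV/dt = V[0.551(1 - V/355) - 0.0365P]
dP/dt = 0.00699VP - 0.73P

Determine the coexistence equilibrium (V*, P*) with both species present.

From dP/dt = 0 with P > 0: 0.00699V* = 0.73, so V* = 104.
Substitute into dV/dt = 0: 0.551(1 - 104/355) = 0.0365P*.
The bracket is 0.706, giving P* = 0.389/0.0365 = 10.7.

V* ≈ 104, P* ≈ 10.7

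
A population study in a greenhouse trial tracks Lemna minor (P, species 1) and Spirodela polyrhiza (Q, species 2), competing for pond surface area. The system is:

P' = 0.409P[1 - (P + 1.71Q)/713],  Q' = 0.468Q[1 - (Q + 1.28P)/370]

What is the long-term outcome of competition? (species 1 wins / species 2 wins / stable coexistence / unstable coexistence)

species 1 excludes species 2

Compare the nullcline intercepts: K1/α12 = 713/1.71 = 417 > K2 = 370; K2/α21 = 370/1.28 = 289 < K1 = 713.
Since the inequalities point opposite ways, species 1 can invade but species 2 cannot.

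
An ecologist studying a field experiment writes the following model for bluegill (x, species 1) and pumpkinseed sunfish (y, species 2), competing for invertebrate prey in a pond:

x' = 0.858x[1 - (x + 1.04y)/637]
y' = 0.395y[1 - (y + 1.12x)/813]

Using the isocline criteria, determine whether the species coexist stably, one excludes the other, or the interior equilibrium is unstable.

species 2 excludes species 1

Compare the nullcline intercepts: K1/α12 = 637/1.04 = 612 < K2 = 813; K2/α21 = 813/1.12 = 726 > K1 = 637.
Since the inequalities point opposite ways, species 2 can invade but species 1 cannot.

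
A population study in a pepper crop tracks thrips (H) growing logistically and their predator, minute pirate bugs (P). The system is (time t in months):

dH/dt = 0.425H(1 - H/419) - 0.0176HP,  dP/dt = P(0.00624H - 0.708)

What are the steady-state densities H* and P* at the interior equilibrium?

H* ≈ 113, P* ≈ 17.6

From dP/dt = 0 with P > 0: 0.00624H* = 0.708, so H* = 113.
Substitute into dH/dt = 0: 0.425(1 - 113/419) = 0.0176P*.
The bracket is 0.729, giving P* = 0.31/0.0176 = 17.6.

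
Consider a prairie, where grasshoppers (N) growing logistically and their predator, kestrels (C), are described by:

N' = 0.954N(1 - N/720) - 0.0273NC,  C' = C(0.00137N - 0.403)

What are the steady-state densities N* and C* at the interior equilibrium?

N* ≈ 294, C* ≈ 20.7

From dC/dt = 0 with C > 0: 0.00137N* = 0.403, so N* = 294.
Substitute into dN/dt = 0: 0.954(1 - 294/720) = 0.0273C*.
The bracket is 0.591, giving C* = 0.564/0.0273 = 20.7.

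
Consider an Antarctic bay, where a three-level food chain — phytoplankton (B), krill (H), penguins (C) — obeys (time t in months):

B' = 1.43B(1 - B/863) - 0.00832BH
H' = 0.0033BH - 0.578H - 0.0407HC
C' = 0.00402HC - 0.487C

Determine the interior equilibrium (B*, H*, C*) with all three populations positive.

B* ≈ 255, H* ≈ 121, C* ≈ 6.45

From dC/dt = 0: 0.00402H* = 0.487, so H* = 121.
From dB/dt = 0: 1.43(1 - B*/863) = 0.00832·121, giving B* = 863·(1 - 0.705) = 255.
From dH/dt = 0: 0.0033·255 - 0.578 = 0.0407C*, so C* = 0.263/0.0407 = 6.45.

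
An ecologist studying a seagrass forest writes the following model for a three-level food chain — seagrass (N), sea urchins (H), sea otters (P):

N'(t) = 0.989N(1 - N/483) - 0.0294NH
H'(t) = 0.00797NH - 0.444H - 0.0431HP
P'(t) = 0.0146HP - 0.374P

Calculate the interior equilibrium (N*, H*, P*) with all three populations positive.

From dP/dt = 0: 0.0146H* = 0.374, so H* = 25.6.
From dN/dt = 0: 0.989(1 - N*/483) = 0.0294·25.6, giving N* = 483·(1 - 0.761) = 115.
From dH/dt = 0: 0.00797·115 - 0.444 = 0.0431P*, so P* = 0.474/0.0431 = 11.

N* ≈ 115, H* ≈ 25.6, P* ≈ 11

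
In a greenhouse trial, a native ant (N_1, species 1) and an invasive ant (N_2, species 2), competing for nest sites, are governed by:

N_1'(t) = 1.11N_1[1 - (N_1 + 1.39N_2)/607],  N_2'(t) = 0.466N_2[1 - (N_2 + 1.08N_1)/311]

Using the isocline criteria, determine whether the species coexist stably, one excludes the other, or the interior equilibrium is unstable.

Compare the nullcline intercepts: K1/α12 = 607/1.39 = 437 > K2 = 311; K2/α21 = 311/1.08 = 288 < K1 = 607.
Since the inequalities point opposite ways, species 1 can invade but species 2 cannot.

species 1 excludes species 2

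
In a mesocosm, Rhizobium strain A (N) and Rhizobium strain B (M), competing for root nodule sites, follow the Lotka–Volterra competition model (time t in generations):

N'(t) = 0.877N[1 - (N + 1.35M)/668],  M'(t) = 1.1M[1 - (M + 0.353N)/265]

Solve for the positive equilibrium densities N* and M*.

Setting both brackets to zero gives the nullclines N + 1.35M = 668 and 0.353N + M = 265.
Substituting M = 265 - 0.353N into the first: N(1 - 1.35·0.353) = 668 - 1.35·265.
So N* = 310/0.523 = 593, and then M* = 265 - 0.353·593 = 55.8.

N* ≈ 593, M* ≈ 55.8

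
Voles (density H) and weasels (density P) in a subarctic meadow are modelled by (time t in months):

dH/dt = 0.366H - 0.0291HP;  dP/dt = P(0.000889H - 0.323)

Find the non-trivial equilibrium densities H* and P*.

H* ≈ 363, P* ≈ 12.6

Set dP/dt = 0 with P > 0: 0.000889H - 0.323 = 0, so H* = 0.323/0.000889 = 363.
Set dH/dt = 0 with H > 0: 0.366 - 0.0291P = 0, so P* = 0.366/0.0291 = 12.6.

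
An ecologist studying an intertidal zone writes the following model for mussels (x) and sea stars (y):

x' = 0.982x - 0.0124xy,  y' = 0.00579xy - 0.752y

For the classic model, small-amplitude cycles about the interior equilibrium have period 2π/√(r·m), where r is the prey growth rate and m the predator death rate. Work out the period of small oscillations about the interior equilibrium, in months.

Here r = 0.982 and m = 0.752, so r·m = 0.738.
ω = √0.738 = 0.859 per month, hence T = 2π/ω ≈ 7.31 months.

T ≈ 7.31 months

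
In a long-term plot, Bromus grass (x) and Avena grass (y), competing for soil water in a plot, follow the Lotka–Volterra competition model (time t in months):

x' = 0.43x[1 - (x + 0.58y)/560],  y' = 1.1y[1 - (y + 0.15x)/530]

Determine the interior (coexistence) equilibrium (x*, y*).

x* ≈ 277, y* ≈ 488

Setting both brackets to zero gives the nullclines x + 0.58y = 560 and 0.15x + y = 530.
Substituting y = 530 - 0.15x into the first: x(1 - 0.58·0.15) = 560 - 0.58·530.
So x* = 253/0.913 = 277, and then y* = 530 - 0.15·277 = 488.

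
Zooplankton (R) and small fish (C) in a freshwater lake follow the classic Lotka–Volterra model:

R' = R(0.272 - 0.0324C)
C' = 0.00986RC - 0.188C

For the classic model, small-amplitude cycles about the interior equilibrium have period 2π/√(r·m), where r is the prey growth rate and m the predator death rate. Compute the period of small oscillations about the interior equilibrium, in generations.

T ≈ 27.8 generations

Here r = 0.272 and m = 0.188, so r·m = 0.0511.
ω = √0.0511 = 0.226 per generation, hence T = 2π/ω ≈ 27.8 generations.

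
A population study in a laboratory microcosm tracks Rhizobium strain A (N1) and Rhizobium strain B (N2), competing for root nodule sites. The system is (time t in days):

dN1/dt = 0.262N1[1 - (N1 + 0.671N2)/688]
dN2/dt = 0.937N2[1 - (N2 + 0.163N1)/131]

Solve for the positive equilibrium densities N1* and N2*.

Setting both brackets to zero gives the nullclines N1 + 0.671N2 = 688 and 0.163N1 + N2 = 131.
Substituting N2 = 131 - 0.163N1 into the first: N1(1 - 0.671·0.163) = 688 - 0.671·131.
So N1* = 600/0.891 = 674, and then N2* = 131 - 0.163·674 = 21.2.

N1* ≈ 674, N2* ≈ 21.2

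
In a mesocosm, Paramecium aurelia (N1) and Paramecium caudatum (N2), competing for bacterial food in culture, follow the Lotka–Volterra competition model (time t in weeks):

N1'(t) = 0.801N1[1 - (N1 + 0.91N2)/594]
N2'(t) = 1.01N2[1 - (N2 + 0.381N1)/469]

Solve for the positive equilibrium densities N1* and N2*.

Setting both brackets to zero gives the nullclines N1 + 0.91N2 = 594 and 0.381N1 + N2 = 469.
Substituting N2 = 469 - 0.381N1 into the first: N1(1 - 0.91·0.381) = 594 - 0.91·469.
So N1* = 167/0.653 = 256, and then N2* = 469 - 0.381·256 = 371.

N1* ≈ 256, N2* ≈ 371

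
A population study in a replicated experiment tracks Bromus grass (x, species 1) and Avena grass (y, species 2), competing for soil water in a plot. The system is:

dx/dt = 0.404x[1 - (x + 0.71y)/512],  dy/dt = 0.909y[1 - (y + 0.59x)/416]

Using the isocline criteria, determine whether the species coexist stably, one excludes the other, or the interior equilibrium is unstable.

stable coexistence

Compare the nullcline intercepts: K1/α12 = 512/0.71 = 721 > K2 = 416; K2/α21 = 416/0.59 = 705 > K1 = 512.
Since both inequalities hold, each species can invade when rare, so the interior equilibrium is stable.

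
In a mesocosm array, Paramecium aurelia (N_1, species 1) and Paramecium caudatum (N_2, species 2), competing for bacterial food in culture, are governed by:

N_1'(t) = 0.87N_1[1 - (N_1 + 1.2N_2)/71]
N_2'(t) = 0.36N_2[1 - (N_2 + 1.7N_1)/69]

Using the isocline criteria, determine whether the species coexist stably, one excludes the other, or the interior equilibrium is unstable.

Compare the nullcline intercepts: K1/α12 = 71/1.2 = 59.2 < K2 = 69; K2/α21 = 69/1.7 = 40.6 < K1 = 71.
Since both are reversed, neither can invade when rare; the interior point is a saddle.

unstable coexistence (outcome depends on initial conditions)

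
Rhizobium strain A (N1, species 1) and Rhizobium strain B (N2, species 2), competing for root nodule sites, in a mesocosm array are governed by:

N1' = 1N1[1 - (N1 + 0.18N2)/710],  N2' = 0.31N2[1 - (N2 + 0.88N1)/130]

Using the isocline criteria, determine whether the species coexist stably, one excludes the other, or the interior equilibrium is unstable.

Compare the nullcline intercepts: K1/α12 = 710/0.18 = 3940 > K2 = 130; K2/α21 = 130/0.88 = 148 < K1 = 710.
Since the inequalities point opposite ways, species 1 can invade but species 2 cannot.

species 1 excludes species 2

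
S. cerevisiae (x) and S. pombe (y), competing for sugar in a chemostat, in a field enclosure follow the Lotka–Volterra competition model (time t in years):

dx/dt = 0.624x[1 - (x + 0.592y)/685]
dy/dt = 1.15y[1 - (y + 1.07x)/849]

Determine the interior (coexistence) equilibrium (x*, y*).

Setting both brackets to zero gives the nullclines x + 0.592y = 685 and 1.07x + y = 849.
Substituting y = 849 - 1.07x into the first: x(1 - 0.592·1.07) = 685 - 0.592·849.
So x* = 182/0.367 = 498, and then y* = 849 - 1.07·498 = 317.

x* ≈ 498, y* ≈ 317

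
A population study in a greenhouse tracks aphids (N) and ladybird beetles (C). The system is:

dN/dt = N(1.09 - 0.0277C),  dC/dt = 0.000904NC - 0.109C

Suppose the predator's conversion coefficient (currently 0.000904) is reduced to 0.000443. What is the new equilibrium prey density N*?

N* ≈ 246

At the interior fixed point, setting dC/dt = 0 with C > 0 fixes N* = (predator death rate)/(NC coefficient) — independent of the other coefficients.
With the change, N* = 0.109/0.000443 = 246; it rises from 121.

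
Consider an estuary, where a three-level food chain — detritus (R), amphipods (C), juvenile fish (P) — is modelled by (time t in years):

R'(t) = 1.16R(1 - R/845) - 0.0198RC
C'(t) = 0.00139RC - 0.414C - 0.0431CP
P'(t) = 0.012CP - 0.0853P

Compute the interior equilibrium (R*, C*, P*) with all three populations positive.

From dP/dt = 0: 0.012C* = 0.0853, so C* = 7.11.
From dR/dt = 0: 1.16(1 - R*/845) = 0.0198·7.11, giving R* = 845·(1 - 0.121) = 742.
From dC/dt = 0: 0.00139·742 - 0.414 = 0.0431P*, so P* = 0.618/0.0431 = 14.3.

R* ≈ 742, C* ≈ 7.11, P* ≈ 14.3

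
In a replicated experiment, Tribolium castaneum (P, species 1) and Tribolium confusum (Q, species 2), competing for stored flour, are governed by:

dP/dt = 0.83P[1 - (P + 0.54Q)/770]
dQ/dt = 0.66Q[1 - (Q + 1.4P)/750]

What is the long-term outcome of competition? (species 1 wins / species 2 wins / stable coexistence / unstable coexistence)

species 1 excludes species 2

Compare the nullcline intercepts: K1/α12 = 770/0.54 = 1430 > K2 = 750; K2/α21 = 750/1.4 = 536 < K1 = 770.
Since the inequalities point opposite ways, species 1 can invade but species 2 cannot.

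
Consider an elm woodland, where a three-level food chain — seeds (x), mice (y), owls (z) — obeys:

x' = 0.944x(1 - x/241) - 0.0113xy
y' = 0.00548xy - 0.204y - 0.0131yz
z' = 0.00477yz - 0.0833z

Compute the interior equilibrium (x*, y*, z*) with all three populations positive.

x* ≈ 191, y* ≈ 17.5, z* ≈ 64.2

From dz/dt = 0: 0.00477y* = 0.0833, so y* = 17.5.
From dx/dt = 0: 0.944(1 - x*/241) = 0.0113·17.5, giving x* = 241·(1 - 0.209) = 191.
From dy/dt = 0: 0.00548·191 - 0.204 = 0.0131z*, so z* = 0.841/0.0131 = 64.2.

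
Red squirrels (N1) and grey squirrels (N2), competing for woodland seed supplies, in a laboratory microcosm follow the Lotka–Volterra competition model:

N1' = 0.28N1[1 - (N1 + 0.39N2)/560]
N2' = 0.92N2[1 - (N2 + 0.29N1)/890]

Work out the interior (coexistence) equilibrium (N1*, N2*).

Setting both brackets to zero gives the nullclines N1 + 0.39N2 = 560 and 0.29N1 + N2 = 890.
Substituting N2 = 890 - 0.29N1 into the first: N1(1 - 0.39·0.29) = 560 - 0.39·890.
So N1* = 213/0.887 = 240, and then N2* = 890 - 0.29·240 = 820.

N1* ≈ 240, N2* ≈ 820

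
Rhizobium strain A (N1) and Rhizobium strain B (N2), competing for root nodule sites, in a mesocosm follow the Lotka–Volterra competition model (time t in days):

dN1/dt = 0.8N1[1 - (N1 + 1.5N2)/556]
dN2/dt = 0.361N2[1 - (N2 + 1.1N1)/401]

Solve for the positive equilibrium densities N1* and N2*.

N1* ≈ 70, N2* ≈ 324

Setting both brackets to zero gives the nullclines N1 + 1.5N2 = 556 and 1.1N1 + N2 = 401.
Substituting N2 = 401 - 1.1N1 into the first: N1(1 - 1.5·1.1) = 556 - 1.5·401.
So N1* = -45.5/-0.65 = 70, and then N2* = 401 - 1.1·70 = 324.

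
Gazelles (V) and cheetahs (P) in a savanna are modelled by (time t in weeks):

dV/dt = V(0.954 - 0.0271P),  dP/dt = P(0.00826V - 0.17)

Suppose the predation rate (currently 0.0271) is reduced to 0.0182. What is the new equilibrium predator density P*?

At the interior fixed point, setting dV/dt = 0 with V > 0 fixes P* = (prey growth rate)/(VP coefficient) — independent of the other coefficients.
With the change, P* = 0.954/0.0182 = 52.4; it rises from 35.2.

P* ≈ 52.4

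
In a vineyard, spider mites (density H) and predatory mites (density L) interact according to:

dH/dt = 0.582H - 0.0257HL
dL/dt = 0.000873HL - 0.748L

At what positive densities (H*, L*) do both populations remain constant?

Set dL/dt = 0 with L > 0: 0.000873H - 0.748 = 0, so H* = 0.748/0.000873 = 857.
Set dH/dt = 0 with H > 0: 0.582 - 0.0257L = 0, so L* = 0.582/0.0257 = 22.6.

H* ≈ 857, L* ≈ 22.6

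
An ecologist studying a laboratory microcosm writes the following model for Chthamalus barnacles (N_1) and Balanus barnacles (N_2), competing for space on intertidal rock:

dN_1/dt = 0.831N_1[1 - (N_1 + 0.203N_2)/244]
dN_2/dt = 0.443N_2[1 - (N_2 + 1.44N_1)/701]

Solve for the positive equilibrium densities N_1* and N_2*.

Setting both brackets to zero gives the nullclines N_1 + 0.203N_2 = 244 and 1.44N_1 + N_2 = 701.
Substituting N_2 = 701 - 1.44N_1 into the first: N_1(1 - 0.203·1.44) = 244 - 0.203·701.
So N_1* = 102/0.708 = 144, and then N_2* = 701 - 1.44·144 = 494.

N_1* ≈ 144, N_2* ≈ 494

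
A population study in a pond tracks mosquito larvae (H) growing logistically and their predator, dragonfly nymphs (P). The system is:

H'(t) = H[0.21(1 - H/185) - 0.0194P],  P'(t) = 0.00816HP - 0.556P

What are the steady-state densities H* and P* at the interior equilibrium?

From dP/dt = 0 with P > 0: 0.00816H* = 0.556, so H* = 68.1.
Substitute into dH/dt = 0: 0.21(1 - 68.1/185) = 0.0194P*.
The bracket is 0.632, giving P* = 0.133/0.0194 = 6.84.

H* ≈ 68.1, P* ≈ 6.84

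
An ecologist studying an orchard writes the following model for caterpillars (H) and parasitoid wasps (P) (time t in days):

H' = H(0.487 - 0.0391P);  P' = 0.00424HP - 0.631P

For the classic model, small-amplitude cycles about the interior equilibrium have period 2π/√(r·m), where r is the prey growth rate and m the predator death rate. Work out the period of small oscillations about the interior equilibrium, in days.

T ≈ 11.3 days

Here r = 0.487 and m = 0.631, so r·m = 0.307.
ω = √0.307 = 0.554 per day, hence T = 2π/ω ≈ 11.3 days.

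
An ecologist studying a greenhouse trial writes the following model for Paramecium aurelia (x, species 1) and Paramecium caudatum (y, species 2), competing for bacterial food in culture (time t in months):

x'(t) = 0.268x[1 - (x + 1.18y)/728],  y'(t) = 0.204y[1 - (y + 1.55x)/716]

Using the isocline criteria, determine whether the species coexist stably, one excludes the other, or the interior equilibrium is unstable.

unstable coexistence (outcome depends on initial conditions)

Compare the nullcline intercepts: K1/α12 = 728/1.18 = 617 < K2 = 716; K2/α21 = 716/1.55 = 462 < K1 = 728.
Since both are reversed, neither can invade when rare; the interior point is a saddle.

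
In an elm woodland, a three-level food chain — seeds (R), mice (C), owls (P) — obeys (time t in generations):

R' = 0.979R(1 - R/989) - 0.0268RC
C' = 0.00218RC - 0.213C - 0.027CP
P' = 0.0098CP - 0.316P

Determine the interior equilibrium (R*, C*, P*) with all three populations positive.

R* ≈ 116, C* ≈ 32.2, P* ≈ 1.48

From dP/dt = 0: 0.0098C* = 0.316, so C* = 32.2.
From dR/dt = 0: 0.979(1 - R*/989) = 0.0268·32.2, giving R* = 989·(1 - 0.883) = 116.
From dC/dt = 0: 0.00218·116 - 0.213 = 0.027P*, so P* = 0.0399/0.027 = 1.48.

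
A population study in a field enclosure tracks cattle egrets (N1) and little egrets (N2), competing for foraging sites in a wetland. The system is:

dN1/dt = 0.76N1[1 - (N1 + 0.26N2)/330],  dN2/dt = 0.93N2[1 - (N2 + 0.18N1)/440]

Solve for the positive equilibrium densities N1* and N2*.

N1* ≈ 226, N2* ≈ 399

Setting both brackets to zero gives the nullclines N1 + 0.26N2 = 330 and 0.18N1 + N2 = 440.
Substituting N2 = 440 - 0.18N1 into the first: N1(1 - 0.26·0.18) = 330 - 0.26·440.
So N1* = 216/0.953 = 226, and then N2* = 440 - 0.18·226 = 399.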